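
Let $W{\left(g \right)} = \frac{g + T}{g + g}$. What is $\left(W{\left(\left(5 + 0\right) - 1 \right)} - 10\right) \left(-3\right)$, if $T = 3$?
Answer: $\frac{219}{8} \approx 27.375$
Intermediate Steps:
$W{\left(g \right)} = \frac{3 + g}{2 g}$ ($W{\left(g \right)} = \frac{g + 3}{g + g} = \frac{3 + g}{2 g}$)
$\left(W{\left(\left(5 + 0\right) - 1 \right)} - 10\right) \left(-3\right) = \left(\frac{3 + \left(\left(5 + 0\right) - 1\right)}{2 \left(\left(5 + 0\right) - 1\right)} - 10\right) \left(-3\right) = \left(\frac{3 + \left(5 - 1\right)}{2 \left(5 - 1\right)} - 10\right) \left(-3\right) = \left(\frac{3 + 4}{2 \cdot 4} - 10\right) \left(-3\right) = \left(\frac{1}{2} \cdot \frac{1}{4} \cdot 7 - 10\right) \left(-3\right) = \left(\frac{7}{8} - 10\right) \left(-3\right) = \left(- \frac{73}{8}\right) \left(-3\right) = \frac{219}{8}$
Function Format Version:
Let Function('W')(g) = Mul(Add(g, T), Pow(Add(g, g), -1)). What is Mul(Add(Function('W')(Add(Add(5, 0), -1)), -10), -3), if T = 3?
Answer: Rational(219, 8) ≈ 27.375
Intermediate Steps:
Function('W')(g) = Mul(Rational(1, 2), Pow(g, -1), Add(3, g)) (Function('W')(g) = Mul(Add(g, 3), Pow(Add(g, g), -1)) = Mul(Add(3, g), Pow(Mul(2, g), -1)) = Mul(Add(3, g), Mul(Rational(1, 2), Pow(g, -1))) = Mul(Rational(1, 2), Pow(g, -1), Add(3, g)))
Mul(Add(Function('W')(Add(Add(5, 0), -1)), -10), -3) = Mul(Add(Mul(Rational(1, 2), Pow(Add(Add(5, 0), -1), -1), Add(3, Add(Add(5, 0), -1))), -10), -3) = Mul(Add(Mul(Rational(1, 2), Pow(Add(5, -1), -1), Add(3, Add(5, -1))), -10), -3) = Mul(Add(Mul(Rational(1, 2), Pow(4, -1), Add(3, 4)), -10), -3) = Mul(Add(Mul(Rational(1, 2), Rational(1, 4), 7), -10), -3) = Mul(Add(Rational(7, 8), -10), -3) = Mul(Rational(-73, 8), -3) = Rational(219, 8)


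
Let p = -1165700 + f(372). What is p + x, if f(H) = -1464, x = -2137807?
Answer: -3304971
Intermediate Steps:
p = -1167164 (p = -1165700 - 1464 = -1167164)
p + x = -1167164 - 2137807 = -3304971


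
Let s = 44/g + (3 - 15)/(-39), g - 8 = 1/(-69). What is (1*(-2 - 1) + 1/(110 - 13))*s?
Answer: -416720/23959 ≈ -17.393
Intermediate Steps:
g = 551/69 (g = 8 + 1/(-69) = 8 - 1/69 = 551/69 ≈ 7.9855)
s = 41672/7163 (s = 44/(551/69) + (3 - 15)/(-39) = 44*(69/551) - 12*(-1/39) = 3036/551 + 4/13 = 41672/7163 ≈ 5.8177)
(1*(-2 - 1) + 1/(110 - 13))*s = (1*(-2 - 1) + 1/(110 - 13))*(41672/7163) = (1*(-3) + 1/97)*(41672/7163) = (-3 + 1/97)*(41672/7163) = -290/97*41672/7163 = -416720/23959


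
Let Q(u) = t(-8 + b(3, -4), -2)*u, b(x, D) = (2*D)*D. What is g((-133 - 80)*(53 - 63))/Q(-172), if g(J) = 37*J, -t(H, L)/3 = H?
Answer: 13135/2064 ≈ 6.3639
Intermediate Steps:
b(x, D) = 2*D**2
t(H, L) = -3*H
Q(u) = -72*u (Q(u) = (-3*(-8 + 2*(-4)**2))*u = (-3*(-8 + 2*16))*u = (-3*(-8 + 32))*u = (-3*24)*u = -72*u)
g((-133 - 80)*(53 - 63))/Q(-172) = (37*((-133 - 80)*(53 - 63)))/((-72*(-172))) = (37*(-213*(-10)))/12384 = (37*2130)*(1/12384) = 78810*(1/12384) = 13135/2064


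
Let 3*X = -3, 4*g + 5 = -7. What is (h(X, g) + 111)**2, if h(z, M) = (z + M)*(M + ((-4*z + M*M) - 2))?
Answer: 6241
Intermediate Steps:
g = -3 (g = -5/4 + (1/4)*(-7) = -5/4 - 7/4 = -3)
X = -1 (X = (1/3)*(-3) = -1)
h(z, M) = (M + z)*(-2 + M + M**2 - 4*z) (h(z, M) = (M + z)*(M + ((-4*z + M**2) - 2)) = (M + z)*(M + ((M**2 - 4*z) - 2)) = (M + z)*(M + (-2 + M**2 - 4*z)) = (M + z)*(-2 + M + M**2 - 4*z))
(h(X, g) + 111)**2 = (((-3)**2 + (-3)**3 - 4*(-1)**2 - 2*(-3) - 2*(-1) - 1*(-3)**2 - 3*(-3)*(-1)) + 111)**2 = ((9 - 27 - 4*1 + 6 + 2 - 1*9 - 9) + 111)**2 = ((9 - 27 - 4 + 6 + 2 - 9 - 9) + 111)**2 = (-32 + 111)**2 = 79**2 = 6241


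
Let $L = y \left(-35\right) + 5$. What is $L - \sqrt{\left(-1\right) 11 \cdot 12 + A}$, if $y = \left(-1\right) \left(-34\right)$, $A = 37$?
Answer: $-1185 - i \sqrt{95} \approx -1185.0 - 9.7468 i$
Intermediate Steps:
$y = 34$
$L = -1185$ ($L = 34 \left(-35\right) + 5 = -1190 + 5 = -1185$)
$L - \sqrt{\left(-1\right) 11 \cdot 12 + A} = -1185 - \sqrt{\left(-1\right) 11 \cdot 12 + 37} = -1185 - \sqrt{\left(-11\right) 12 + 37} = -1185 - \sqrt{-132 + 37} = -1185 - \sqrt{-95} = -1185 - i \sqrt{95}$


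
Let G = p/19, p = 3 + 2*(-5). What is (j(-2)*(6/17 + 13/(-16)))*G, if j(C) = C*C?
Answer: 875/1292 ≈ 0.67724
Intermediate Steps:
p = -7 (p = 3 - 10 = -7)
G = -7/19 ≈ -0.36842
j(C) = C²
(j(-2)*(6/17 + 13/(-16)))*G = ((-2)²*(6/17 + 13/(-16)))*(-7/19) = (4*(6*(1/17) + 13*(-1/16)))*(-7/19) = (4*(6/17 - 13/16))*(-7/19) = (4*(-125/272))*(-7/19) = -125/68*(-7/19) = 875/1292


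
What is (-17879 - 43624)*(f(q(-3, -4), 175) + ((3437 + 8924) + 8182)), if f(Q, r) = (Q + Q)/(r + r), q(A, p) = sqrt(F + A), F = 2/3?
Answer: -1263456129 - 20501*I*sqrt(21)/175 ≈ -1.2635e+9 - 536.84*I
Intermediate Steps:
F = 2/3 (F = 2*(1/3) = 2/3 ≈ 0.66667)
q(A, p) = sqrt(2/3 + A)
f(Q, r) = Q/r (f(Q, r) = (2*Q)/((2*r)) = (2*Q)*(1/(2*r)) = Q/r)
(-17879 - 43624)*(f(q(-3, -4), 175) + ((3437 + 8924) + 8182)) = (-17879 - 43624)*((sqrt(6 + 9*(-3))/3)/175 + ((3437 + 8924) + 8182)) = -61503*((sqrt(6 - 27)/3)*(1/175) + (12361 + 8182)) = -61503*((sqrt(-21)/3)*(1/175) + 20543) = -61503*(((I*sqrt(21))/3)*(1/175) + 20543) = -61503*((I*sqrt(21)/3)*(1/175) + 20543) = -61503*(I*sqrt(21)/525 + 20543) = -61503*(20543 + I*sqrt(21)/525) = -1263456129 - 20501*I*sqrt(21)/175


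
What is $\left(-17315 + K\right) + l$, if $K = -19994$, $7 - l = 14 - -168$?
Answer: $-37484$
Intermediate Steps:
$l = -175$ ($l = 7 - \left(14 - -168\right) = 7 - \left(14 + 168\right) = 7 - 182 = -175$)
$\left(-17315 + K\right) + l = \left(-17315 - 19994\right) - 175 = -37309 - 175 = -37484$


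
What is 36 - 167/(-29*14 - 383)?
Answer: 28571/789 ≈ 36.212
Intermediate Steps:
36 - 167/(-29*14 - 383) = 36 - 167/(-406 - 383) = 36 - 167/(-789) = 36 - 167*(-1/789) = 36 + 167/789 = 28571/789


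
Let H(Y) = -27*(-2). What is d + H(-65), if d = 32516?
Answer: 32570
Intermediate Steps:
H(Y) = 54
d + H(-65) = 32516 + 54 = 32570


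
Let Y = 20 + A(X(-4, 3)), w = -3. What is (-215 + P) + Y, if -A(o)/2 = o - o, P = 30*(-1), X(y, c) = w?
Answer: -225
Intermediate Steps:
X(y, c) = -3
P = -30
A(o) = 0 (A(o) = -2*(o - o) = -2*0 = 0)
Y = 20 (Y = 20 + 0 = 20)
(-215 + P) + Y = (-215 - 30) + 20 = -245 + 20 = -225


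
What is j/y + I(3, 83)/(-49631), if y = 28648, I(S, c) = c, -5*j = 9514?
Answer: -242039127/3554572220 ≈ -0.068092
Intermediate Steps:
j = -9514/5 (j = -⅕*9514 = -9514/5 ≈ -1902.8)
j/y + I(3, 83)/(-49631) = -9514/5/28648 + 83/(-49631) = -9514/5*1/28648 + 83*(-1/49631) = -4757/71620 - 83/49631 = -242039127/3554572220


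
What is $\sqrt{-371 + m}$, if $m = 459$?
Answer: $2 \sqrt{22} \approx 9.3808$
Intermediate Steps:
$\sqrt{-371 + m} = \sqrt{-371 + 459} = \sqrt{88} = 2 \sqrt{22}$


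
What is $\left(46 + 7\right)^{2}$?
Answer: $2809$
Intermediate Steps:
$\left(46 + 7\right)^{2} = 53^{2} = 2809$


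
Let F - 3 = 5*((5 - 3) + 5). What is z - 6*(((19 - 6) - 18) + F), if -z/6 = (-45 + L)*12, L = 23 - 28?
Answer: 3402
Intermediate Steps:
L = -5
z = 3600 (z = -6*(-45 - 5)*12 = -(-300)*12 = -6*(-600) = 3600)
F = 38 (F = 3 + 5*((5 - 3) + 5) = 3 + 5*(2 + 5) = 3 + 5*7 = 3 + 35 = 38)
z - 6*(((19 - 6) - 18) + F) = 3600 - 6*(((19 - 6) - 18) + 38) = 3600 - 6*((13 - 18) + 38) = 3600 - 6*(-5 + 38) = 3600 - 6*33 = 3600 - 1*198 = 3600 - 198 = 3402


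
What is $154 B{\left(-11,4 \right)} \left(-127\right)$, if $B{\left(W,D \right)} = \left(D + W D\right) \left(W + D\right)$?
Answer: $-5476240$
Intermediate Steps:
$B{\left(W,D \right)} = \left(D + W\right) \left(D + D W\right)$ ($B{\left(W,D \right)} = \left(D + D W\right) \left(D + W\right) = \left(D + W\right) \left(D + D W\right)$)
$154 B{\left(-11,4 \right)} \left(-127\right) = 154 \cdot 4 \left(4 - 11 + \left(-11\right)^{2} + 4 \left(-11\right)\right) \left(-127\right) = 154 \cdot 4 \left(4 - 11 + 121 - 44\right) \left(-127\right) = 154 \cdot 4 \cdot 70 \left(-127\right) = 154 \cdot 280 \left(-127\right) = 43120 \left(-127\right) = -5476240$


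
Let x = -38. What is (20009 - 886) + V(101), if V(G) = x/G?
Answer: 1931385/101 ≈ 19123.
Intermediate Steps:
V(G) = -38/G
(20009 - 886) + V(101) = (20009 - 886) - 38/101 = 19123 - 38*1/101 = 19123 - 38/101 = 1931385/101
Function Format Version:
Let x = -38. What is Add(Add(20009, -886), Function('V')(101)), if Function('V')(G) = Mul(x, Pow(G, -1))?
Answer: Rational(1931385, 101) ≈ 19123.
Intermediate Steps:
Function('V')(G) = Mul(-38, Pow(G, -1))
Add(Add(20009, -886), Function('V')(101)) = Add(Add(20009, -886), Mul(-38, Pow(101, -1))) = Add(19123, Mul(-38, Rational(1, 101))) = Add(19123, Rational(-38, 101)) = Rational(1931385, 101)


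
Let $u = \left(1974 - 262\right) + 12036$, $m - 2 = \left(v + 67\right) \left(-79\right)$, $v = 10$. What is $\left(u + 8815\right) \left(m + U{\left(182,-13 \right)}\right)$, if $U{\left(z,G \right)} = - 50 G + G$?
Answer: $-122832972$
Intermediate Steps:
$U{\left(z,G \right)} = - 49 G$
$m = -6081$ ($m = 2 + \left(10 + 67\right) \left(-79\right) = 2 + 77 \left(-79\right) = 2 - 6083 = -6081$)
$u = 13748$ ($u = 1712 + 12036 = 13748$)
$\left(u + 8815\right) \left(m + U{\left(182,-13 \right)}\right) = \left(13748 + 8815\right) \left(-6081 - -637\right) = 22563 \left(-6081 + 637\right) = 22563 \left(-5444\right) = -122832972$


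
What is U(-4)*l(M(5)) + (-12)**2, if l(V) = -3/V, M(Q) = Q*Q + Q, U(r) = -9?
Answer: 1449/10 ≈ 144.90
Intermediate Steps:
M(Q) = Q + Q**2 (M(Q) = Q**2 + Q = Q + Q**2)
U(-4)*l(M(5)) + (-12)**2 = -(-27)/(5*(1 + 5)) + (-12)**2 = -(-27)/(5*6) + 144 = -(-27)/30 + 144 = -9*(-1/10) + 144 = 9/10 + 144 = 1449/10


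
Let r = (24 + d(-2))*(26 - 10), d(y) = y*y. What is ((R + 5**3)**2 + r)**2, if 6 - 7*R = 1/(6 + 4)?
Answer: 6367031527529761/24010000 ≈ 2.6518e+8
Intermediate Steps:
d(y) = y**2
R = 59/70 (R = 6/7 - 1/(7*(6 + 4)) = 6/7 - 1/7/10 = 6/7 - 1/7*1/10 = 6/7 - 1/70 = 59/70 ≈ 0.84286)
r = 448 (r = (24 + (-2)**2)*(26 - 10) = (24 + 4)*16 = 28*16 = 448)
((R + 5**3)**2 + r)**2 = ((59/70 + 5**3)**2 + 448)**2 = ((59/70 + 125)**2 + 448)**2 = ((8809/70)**2 + 448)**2 = (77598481/4900 + 448)**2 = (79793681/4900)**2 = 6367031527529761/24010000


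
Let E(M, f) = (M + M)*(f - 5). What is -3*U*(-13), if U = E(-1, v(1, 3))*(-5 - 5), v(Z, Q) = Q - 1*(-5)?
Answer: 2340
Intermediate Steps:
v(Z, Q) = 5 + Q (v(Z, Q) = Q + 5 = 5 + Q)
E(M, f) = 2*M*(-5 + f) (E(M, f) = (2*M)*(-5 + f) = 2*M*(-5 + f))
U = 60 (U = (2*(-1)*(-5 + (5 + 3)))*(-5 - 5) = (2*(-1)*(-5 + 8))*(-10) = (2*(-1)*3)*(-10) = -6*(-10) = 60)
-3*U*(-13) = -3*60*(-13) = -180*(-13) = 2340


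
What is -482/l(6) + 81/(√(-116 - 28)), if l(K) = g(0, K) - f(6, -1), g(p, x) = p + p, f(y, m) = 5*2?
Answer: 241/5 - 27*I/4 ≈ 48.2 - 6.75*I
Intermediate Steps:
f(y, m) = 10
g(p, x) = 2*p
l(K) = -10 (l(K) = 2*0 - 1*10 = 0 - 10 = -10)
-482/l(6) + 81/(√(-116 - 28)) = -482/(-10) + 81/(√(-116 - 28)) = -482*(-⅒) + 81/(√(-144)) = 241/5 + 81/((12*I)) = 241/5 + 81*(-I/12) = 241/5 - 27*I/4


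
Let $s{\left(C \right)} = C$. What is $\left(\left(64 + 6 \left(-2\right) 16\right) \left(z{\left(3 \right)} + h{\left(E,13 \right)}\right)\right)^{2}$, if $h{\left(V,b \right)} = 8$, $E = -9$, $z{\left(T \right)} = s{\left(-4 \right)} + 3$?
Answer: $802816$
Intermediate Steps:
$z{\left(T \right)} = -1$ ($z{\left(T \right)} = -4 + 3 = -1$)
$\left(\left(64 + 6 \left(-2\right) 16\right) \left(z{\left(3 \right)} + h{\left(E,13 \right)}\right)\right)^{2} = \left(\left(64 + 6 \left(-2\right) 16\right) \left(-1 + 8\right)\right)^{2} = \left(\left(64 - 192\right) 7\right)^{2} = \left(\left(-128\right) 7\right)^{2} = \left(-896\right)^{2} = 802816$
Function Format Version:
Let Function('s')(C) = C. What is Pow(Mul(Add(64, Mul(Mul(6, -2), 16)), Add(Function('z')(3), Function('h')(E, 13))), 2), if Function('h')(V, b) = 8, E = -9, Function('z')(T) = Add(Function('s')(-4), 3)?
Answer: 802816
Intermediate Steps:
Function('z')(T) = -1 (Function('z')(T) = Add(-4, 3) = -1)
Pow(Mul(Add(64, Mul(Mul(6, -2), 16)), Add(Function('z')(3), Function('h')(E, 13))), 2) = Pow(Mul(Add(64, Mul(Mul(6, -2), 16)), Add(-1, 8)), 2) = Pow(Mul(Add(64, Mul(-12, 16)), 7), 2) = Pow(Mul(Add(64, -192), 7), 2) = Pow(Mul(-128, 7), 2) = Pow(-896, 2) = 802816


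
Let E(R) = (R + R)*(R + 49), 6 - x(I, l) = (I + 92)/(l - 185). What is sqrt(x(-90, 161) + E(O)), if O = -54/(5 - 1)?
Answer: I*sqrt(34287)/6 ≈ 30.861*I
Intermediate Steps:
O = -27/2 (O = -54/4 = (1/4)*(-54) = -27/2 ≈ -13.500)
x(I, l) = 6 - (92 + I)/(-185 + l) (x(I, l) = 6 - (I + 92)/(l - 185) = 6 - (92 + I)/(-185 + l))
E(R) = 2*R*(49 + R) (E(R) = (2*R)*(49 + R) = 2*R*(49 + R))
sqrt(x(-90, 161) + E(O)) = sqrt((-1202 - 1*(-90) + 6*161)/(-185 + 161) + 2*(-27/2)*(49 - 27/2)) = sqrt((-1202 + 90 + 966)/(-24) + 2*(-27/2)*(71/2)) = sqrt(-1/24*(-146) - 1917/2) = sqrt(73/12 - 1917/2) = sqrt(-11429/12) = I*sqrt(34287)/6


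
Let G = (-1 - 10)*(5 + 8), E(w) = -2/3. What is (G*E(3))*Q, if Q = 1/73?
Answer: 286/219 ≈ 1.3059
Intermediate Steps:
E(w) = -⅔ (E(w) = -2*⅓ = -⅔)
G = -143 (G = -11*13 = -143)
Q = 1/73 ≈ 0.013699
(G*E(3))*Q = -143*(-⅔)*(1/73) = (286/3)*(1/73) = 286/219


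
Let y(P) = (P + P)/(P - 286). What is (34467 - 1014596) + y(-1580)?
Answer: -914458777/933 ≈ -9.8013e+5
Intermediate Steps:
y(P) = 2*P/(-286 + P) (y(P) = (2*P)/(-286 + P) = 2*P/(-286 + P))
(34467 - 1014596) + y(-1580) = (34467 - 1014596) + 2*(-1580)/(-286 - 1580) = -980129 + 2*(-1580)/(-1866) = -980129 + 2*(-1580)*(-1/1866) = -980129 + 1580/933 = -914458777/933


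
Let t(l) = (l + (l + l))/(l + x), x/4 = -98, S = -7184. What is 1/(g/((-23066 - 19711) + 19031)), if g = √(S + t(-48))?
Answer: 11873*I*√21730610/197551 ≈ 280.17*I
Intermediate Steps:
x = -392 (x = 4*(-98) = -392)
t(l) = 3*l/(-392 + l) (t(l) = (l + (l + l))/(l - 392) = (l + 2*l)/(-392 + l) = (3*l)/(-392 + l) = 3*l/(-392 + l))
g = I*√21730610/55 (g = √(-7184 + 3*(-48)/(-392 - 48)) = √(-7184 + 3*(-48)/(-440)) = √(-7184 + 3*(-48)*(-1/440)) = √(-7184 + 18/55) = √(-395102/55) = I*√21730610/55 ≈ 84.757*I)
1/(g/((-23066 - 19711) + 19031)) = 1/((I*√21730610/55)/((-23066 - 19711) + 19031)) = 1/((I*√21730610/55)/(-42777 + 19031)) = 1/((I*√21730610/55)/(-23746)) = 1/((I*√21730610/55)*(-1/23746)) = 1/(-I*√21730610/1306030) = 11873*I*√21730610/197551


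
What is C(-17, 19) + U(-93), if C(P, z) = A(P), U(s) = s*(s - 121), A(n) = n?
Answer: 19885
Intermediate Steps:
U(s) = s*(-121 + s)
C(P, z) = P
C(-17, 19) + U(-93) = -17 - 93*(-121 - 93) = -17 - 93*(-214) = -17 + 19902 = 19885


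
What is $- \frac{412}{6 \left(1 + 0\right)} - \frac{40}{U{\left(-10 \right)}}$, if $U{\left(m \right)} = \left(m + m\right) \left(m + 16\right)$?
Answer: $- \frac{205}{3} \approx -68.333$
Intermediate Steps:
$U{\left(m \right)} = 2 m \left(16 + m\right)$
$- \frac{412}{6 \left(1 + 0\right)} - \frac{40}{U{\left(-10 \right)}} = - \frac{412}{6 \left(1 + 0\right)} - \frac{40}{2 \left(-10\right) \left(16 - 10\right)} = - \frac{412}{6 \cdot 1} - \frac{40}{2 \left(-10\right) 6} = - \frac{412}{6} - \frac{40}{-120} = \left(-412\right) \frac{1}{6} - - \frac{1}{3} = - \frac{206}{3} + \frac{1}{3} = - \frac{205}{3}$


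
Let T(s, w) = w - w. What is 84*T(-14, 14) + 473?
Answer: 473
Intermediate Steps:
T(s, w) = 0
84*T(-14, 14) + 473 = 84*0 + 473 = 0 + 473 = 473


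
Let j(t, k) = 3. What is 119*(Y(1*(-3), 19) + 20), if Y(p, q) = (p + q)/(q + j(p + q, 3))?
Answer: 27132/11 ≈ 2466.5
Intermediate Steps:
Y(p, q) = (p + q)/(3 + q) (Y(p, q) = (p + q)/(q + 3) = (p + q)/(3 + q))
119*(Y(1*(-3), 19) + 20) = 119*((1*(-3) + 19)/(3 + 19) + 20) = 119*((-3 + 19)/22 + 20) = 119*((1/22)*16 + 20) = 119*(8/11 + 20) = 119*(228/11) = 27132/11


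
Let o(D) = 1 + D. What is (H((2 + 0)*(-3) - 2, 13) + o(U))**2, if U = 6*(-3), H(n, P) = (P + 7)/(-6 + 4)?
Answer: 729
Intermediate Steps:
H(n, P) = -7/2 - P/2 (H(n, P) = (7 + P)/(-2) = (7 + P)*(-1/2) = -7/2 - P/2)
U = -18
(H((2 + 0)*(-3) - 2, 13) + o(U))**2 = ((-7/2 - 1/2*13) + (1 - 18))**2 = ((-7/2 - 13/2) - 17)**2 = (-10 - 17)**2 = (-27)**2 = 729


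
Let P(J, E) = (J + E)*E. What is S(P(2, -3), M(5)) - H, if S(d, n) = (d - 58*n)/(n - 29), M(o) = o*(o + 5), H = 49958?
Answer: -1052015/21 ≈ -50096.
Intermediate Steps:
P(J, E) = E*(E + J) (P(J, E) = (E + J)*E = E*(E + J))
M(o) = o*(5 + o)
S(d, n) = (d - 58*n)/(-29 + n)
S(P(2, -3), M(5)) - H = (-3*(-3 + 2) - 290*(5 + 5))/(-29 + 5*(5 + 5)) - 1*49958 = (-3*(-1) - 290*10)/(-29 + 5*10) - 49958 = (3 - 58*50)/(-29 + 50) - 49958 = (3 - 2900)/21 - 49958 = (1/21)*(-2897) - 49958 = -2897/21 - 49958 = -1052015/21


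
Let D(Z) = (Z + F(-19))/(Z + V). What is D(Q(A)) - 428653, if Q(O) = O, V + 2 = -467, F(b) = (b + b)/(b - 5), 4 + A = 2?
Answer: -2422746751/5652 ≈ -4.2865e+5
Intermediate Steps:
A = -2 (A = -4 + 2 = -2)
F(b) = 2*b/(-5 + b) (F(b) = (2*b)/(-5 + b) = 2*b/(-5 + b))
V = -469 (V = -2 - 467 = -469)
D(Z) = (19/12 + Z)/(-469 + Z) (D(Z) = (Z + 2*(-19)/(-5 - 19))/(Z - 469) = (Z + 2*(-19)/(-24))/(-469 + Z) = (Z + 2*(-19)*(-1/24))/(-469 + Z) = (Z + 19/12)/(-469 + Z) = (19/12 + Z)/(-469 + Z))
D(Q(A)) - 428653 = (19/12 - 2)/(-469 - 2) - 428653 = -5/12/(-471) - 428653 = -1/471*(-5/12) - 428653 = 5/5652 - 428653 = -2422746751/5652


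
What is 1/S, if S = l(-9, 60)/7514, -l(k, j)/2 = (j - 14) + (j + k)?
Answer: -3757/97 ≈ -38.732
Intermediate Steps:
l(k, j) = 28 - 4*j - 2*k (l(k, j) = -2*((j - 14) + (j + k)) = -2*((-14 + j) + (j + k)) = -2*(-14 + k + 2*j) = 28 - 4*j - 2*k)
S = -97/3757 (S = (28 - 4*60 - 2*(-9))/7514 = (28 - 240 + 18)*(1/7514) = -194*1/7514 = -97/3757 ≈ -0.025818)
1/S = 1/(-97/3757) = -3757/97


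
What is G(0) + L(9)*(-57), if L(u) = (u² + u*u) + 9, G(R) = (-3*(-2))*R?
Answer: -9747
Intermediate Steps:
G(R) = 6*R
L(u) = 9 + 2*u² (L(u) = (u² + u²) + 9 = 2*u² + 9 = 9 + 2*u²)
G(0) + L(9)*(-57) = 6*0 + (9 + 2*9²)*(-57) = 0 + (9 + 2*81)*(-57) = 0 + (9 + 162)*(-57) = 0 + 171*(-57) = 0 - 9747 = -9747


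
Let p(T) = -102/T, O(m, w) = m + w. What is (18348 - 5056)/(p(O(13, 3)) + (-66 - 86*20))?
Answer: -106336/14339 ≈ -7.4159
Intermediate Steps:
(18348 - 5056)/(p(O(13, 3)) + (-66 - 86*20)) = (18348 - 5056)/(-102/(13 + 3) + (-66 - 86*20)) = 13292/(-102/16 + (-66 - 1720)) = 13292/(-102*1/16 - 1786) = 13292/(-51/8 - 1786) = 13292/(-14339/8) = 13292*(-8/14339) = -106336/14339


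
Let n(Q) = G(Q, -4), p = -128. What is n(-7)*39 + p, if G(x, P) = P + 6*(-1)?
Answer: -518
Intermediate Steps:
G(x, P) = -6 + P (G(x, P) = P - 6 = -6 + P)
n(Q) = -10 (n(Q) = -6 - 4 = -10)
n(-7)*39 + p = -10*39 - 128 = -390 - 128 = -518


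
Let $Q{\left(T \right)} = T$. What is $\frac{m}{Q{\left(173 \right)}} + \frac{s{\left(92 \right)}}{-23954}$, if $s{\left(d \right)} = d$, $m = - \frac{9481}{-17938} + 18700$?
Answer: $\frac{4017542869533}{37167912698} \approx 108.09$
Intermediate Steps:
$m = \frac{335450081}{17938}$ ($m = \left(-9481\right) \left(- \frac{1}{17938}\right) + 18700 = \frac{9481}{17938} + 18700 = \frac{335450081}{17938} \approx 18701.0$)
$\frac{m}{Q{\left(173 \right)}} + \frac{s{\left(92 \right)}}{-23954} = \frac{335450081}{17938 \cdot 173} + \frac{92}{-23954} = \frac{335450081}{17938} \cdot \frac{1}{173} + 92 \left(- \frac{1}{23954}\right) = \frac{335450081}{3103274} - \frac{46}{11977} = \frac{4017542869533}{37167912698}$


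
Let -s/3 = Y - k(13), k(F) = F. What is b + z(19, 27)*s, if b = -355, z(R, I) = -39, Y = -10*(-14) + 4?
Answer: 14972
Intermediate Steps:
Y = 144 (Y = 140 + 4 = 144)
s = -393 (s = -3*(144 - 1*13) = -3*(144 - 13) = -3*131 = -393)
b + z(19, 27)*s = -355 - 39*(-393) = -355 + 15327 = 14972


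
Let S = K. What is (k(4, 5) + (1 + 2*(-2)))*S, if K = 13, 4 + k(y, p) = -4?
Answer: -143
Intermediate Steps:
k(y, p) = -8 (k(y, p) = -4 - 4 = -8)
S = 13
(k(4, 5) + (1 + 2*(-2)))*S = (-8 + (1 + 2*(-2)))*13 = (-8 + (1 - 4))*13 = (-8 - 3)*13 = -11*13 = -143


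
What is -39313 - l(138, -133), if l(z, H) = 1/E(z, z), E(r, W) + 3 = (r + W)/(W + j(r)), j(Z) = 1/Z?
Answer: -748775666/19047 ≈ -39312.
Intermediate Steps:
E(r, W) = -3 + (W + r)/(W + 1/r) (E(r, W) = -3 + (r + W)/(W + 1/r) = -3 + (W + r)/(W + 1/r))
l(z, H) = (1 + z²)/(-3 - z²) (l(z, H) = 1/((-3 - z*(-z + 2*z))/(1 + z*z)) = 1/((-3 - z*z)/(1 + z²)) = 1/((-3 - z²)/(1 + z²)) = (1 + z²)/(-3 - z²))
-39313 - l(138, -133) = -39313 - (-1 - 1*138²)/(3 + 138²) = -39313 - (-1 - 1*19044)/(3 + 19044) = -39313 - (-1 - 19044)/19047 = -39313 - (-19045)/19047 = -39313 - 1*(-19045/19047) = -39313 + 19045/19047 = -748775666/19047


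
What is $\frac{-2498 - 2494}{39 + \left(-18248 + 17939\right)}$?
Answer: $\frac{832}{45} \approx 18.489$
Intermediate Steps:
$\frac{-2498 - 2494}{39 + \left(-18248 + 17939\right)} = - \frac{4992}{39 - 309} = - \frac{4992}{-270} = \left(-4992\right) \left(- \frac{1}{270}\right) = \frac{832}{45}$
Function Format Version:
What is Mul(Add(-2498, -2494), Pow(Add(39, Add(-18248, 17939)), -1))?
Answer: Rational(832, 45) ≈ 18.489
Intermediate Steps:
Mul(Add(-2498, -2494), Pow(Add(39, Add(-18248, 17939)), -1)) = Mul(-4992, Pow(Add(39, -309), -1)) = Mul(-4992, Pow(-270, -1)) = Mul(-4992, Rational(-1, 270)) = Rational(832, 45)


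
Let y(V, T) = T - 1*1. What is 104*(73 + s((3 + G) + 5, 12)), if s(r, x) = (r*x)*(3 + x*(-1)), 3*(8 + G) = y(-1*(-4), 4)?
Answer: -3640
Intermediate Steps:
y(V, T) = -1 + T (y(V, T) = T - 1 = -1 + T)
G = -7 (G = -8 + (-1 + 4)/3 = -8 + (1/3)*3 = -8 + 1 = -7)
s(r, x) = r*x*(3 - x) (s(r, x) = (r*x)*(3 - x) = r*x*(3 - x))
104*(73 + s((3 + G) + 5, 12)) = 104*(73 + ((3 - 7) + 5)*12*(3 - 1*12)) = 104*(73 + (-4 + 5)*12*(3 - 12)) = 104*(73 + 1*12*(-9)) = 104*(73 - 108) = 104*(-35) = -3640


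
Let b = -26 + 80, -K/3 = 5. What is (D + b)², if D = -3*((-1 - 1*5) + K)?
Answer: 13689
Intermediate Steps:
K = -15 (K = -3*5 = -15)
b = 54
D = 63 (D = -3*((-1 - 1*5) - 15) = -3*((-1 - 5) - 15) = -3*(-6 - 15) = -3*(-21) = 63)
(D + b)² = (63 + 54)² = 117² = 13689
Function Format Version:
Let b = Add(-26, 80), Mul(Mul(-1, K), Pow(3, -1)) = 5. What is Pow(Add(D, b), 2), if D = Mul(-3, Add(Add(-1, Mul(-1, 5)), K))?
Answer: 13689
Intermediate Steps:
K = -15 (K = Mul(-3, 5) = -15)
b = 54
D = 63 (D = Mul(-3, Add(Add(-1, Mul(-1, 5)), -15)) = Mul(-3, Add(Add(-1, -5), -15)) = Mul(-3, Add(-6, -15)) = Mul(-3, -21) = 63)
Pow(Add(D, b), 2) = Pow(Add(63, 54), 2) = Pow(117, 2) = 13689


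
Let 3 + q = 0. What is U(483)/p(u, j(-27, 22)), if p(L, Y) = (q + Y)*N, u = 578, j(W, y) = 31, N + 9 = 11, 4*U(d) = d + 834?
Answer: 1317/224 ≈ 5.8795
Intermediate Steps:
U(d) = 417/2 + d/4 (U(d) = (d + 834)/4 = (834 + d)/4 = 417/2 + d/4)
q = -3 (q = -3 + 0 = -3)
N = 2 (N = -9 + 11 = 2)
p(L, Y) = -6 + 2*Y (p(L, Y) = (-3 + Y)*2 = -6 + 2*Y)
U(483)/p(u, j(-27, 22)) = (417/2 + (¼)*483)/(-6 + 2*31) = (417/2 + 483/4)/(-6 + 62) = (1317/4)/56 = (1317/4)*(1/56) = 1317/224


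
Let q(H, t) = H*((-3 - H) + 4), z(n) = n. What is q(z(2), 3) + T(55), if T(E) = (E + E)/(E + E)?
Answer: -1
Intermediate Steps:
q(H, t) = H*(1 - H)
T(E) = 1 (T(E) = (2*E)/((2*E)) = (2*E)*(1/(2*E)) = 1)
q(z(2), 3) + T(55) = 2*(1 - 1*2) + 1 = 2*(1 - 2) + 1 = 2*(-1) + 1 = -2 + 1 = -1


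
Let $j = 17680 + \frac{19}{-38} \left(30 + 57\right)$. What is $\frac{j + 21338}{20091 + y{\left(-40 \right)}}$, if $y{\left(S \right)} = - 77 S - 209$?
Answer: $\frac{25983}{15308} \approx 1.6973$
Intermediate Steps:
$y{\left(S \right)} = -209 - 77 S$
$j = \frac{35273}{2}$ ($j = 17680 + 19 \left(- \frac{1}{38}\right) 87 = 17680 - \frac{87}{2} = \frac{35273}{2} \approx 17637.0$)
$\frac{j + 21338}{20091 + y{\left(-40 \right)}} = \frac{\frac{35273}{2} + 21338}{20091 - -2871} = \frac{77949}{2 \left(20091 + \left(-209 + 3080\right)\right)} = \frac{77949}{2 \left(20091 + 2871\right)} = \frac{77949}{2 \cdot 22962} = \frac{77949}{2} \cdot \frac{1}{22962} = \frac{25983}{15308}$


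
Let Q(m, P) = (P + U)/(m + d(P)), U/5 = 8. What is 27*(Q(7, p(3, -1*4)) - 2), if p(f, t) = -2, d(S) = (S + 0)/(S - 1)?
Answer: 1836/23 ≈ 79.826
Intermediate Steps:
U = 40 (U = 5*8 = 40)
d(S) = S/(-1 + S)
Q(m, P) = (40 + P)/(m + P/(-1 + P)) (Q(m, P) = (P + 40)/(m + P/(-1 + P)) = (40 + P)/(m + P/(-1 + P)))
27*(Q(7, p(3, -1*4)) - 2) = 27*((-1 - 2)*(40 - 2)/(-2 + 7*(-1 - 2)) - 2) = 27*(-3*38/(-2 + 7*(-3)) - 2) = 27*(-3*38/(-2 - 21) - 2) = 27*(-3*38/(-23) - 2) = 27*(-1/23*(-3)*38 - 2) = 27*(114/23 - 2) = 27*(68/23) = 1836/23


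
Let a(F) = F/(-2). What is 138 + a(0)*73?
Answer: 138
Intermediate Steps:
a(F) = -F/2 (a(F) = F*(-1/2) = -F/2)
138 + a(0)*73 = 138 - 1/2*0*73 = 138 + 0*73 = 138 + 0 = 138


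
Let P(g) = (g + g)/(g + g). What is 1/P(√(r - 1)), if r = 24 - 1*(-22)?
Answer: 1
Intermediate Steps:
r = 46 (r = 24 + 22 = 46)
P(g) = 1 (P(g) = (2*g)/((2*g)) = (2*g)*(1/(2*g)) = 1)
1/P(√(r - 1)) = 1/1 = 1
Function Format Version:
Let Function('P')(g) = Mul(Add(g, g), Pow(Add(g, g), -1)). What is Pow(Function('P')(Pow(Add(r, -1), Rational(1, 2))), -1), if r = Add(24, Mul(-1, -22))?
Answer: 1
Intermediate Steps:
r = 46 (r = Add(24, 22) = 46)
Function('P')(g) = 1 (Function('P')(g) = Mul(Mul(2, g), Pow(Mul(2, g), -1)) = Mul(Mul(2, g), Mul(Rational(1, 2), Pow(g, -1))) = 1)
Pow(Function('P')(Pow(Add(r, -1), Rational(1, 2))), -1) = Pow(1, -1) = 1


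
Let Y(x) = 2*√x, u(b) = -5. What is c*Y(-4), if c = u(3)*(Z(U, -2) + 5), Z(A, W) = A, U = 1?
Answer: -120*I ≈ -120.0*I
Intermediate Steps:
c = -30 (c = -5*(1 + 5) = -5*6 = -30)
c*Y(-4) = -60*√(-4) = -60*2*I = -120*I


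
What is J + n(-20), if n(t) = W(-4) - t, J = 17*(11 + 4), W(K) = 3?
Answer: 278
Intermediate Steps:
J = 255 (J = 17*15 = 255)
n(t) = 3 - t
J + n(-20) = 255 + (3 - 1*(-20)) = 255 + (3 + 20) = 255 + 23 = 278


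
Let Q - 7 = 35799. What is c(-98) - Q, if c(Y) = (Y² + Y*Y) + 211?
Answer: -16387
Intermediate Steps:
Q = 35806 (Q = 7 + 35799 = 35806)
c(Y) = 211 + 2*Y² (c(Y) = (Y² + Y²) + 211 = 2*Y² + 211 = 211 + 2*Y²)
c(-98) - Q = (211 + 2*(-98)²) - 1*35806 = (211 + 2*9604) - 35806 = (211 + 19208) - 35806 = 19419 - 35806 = -16387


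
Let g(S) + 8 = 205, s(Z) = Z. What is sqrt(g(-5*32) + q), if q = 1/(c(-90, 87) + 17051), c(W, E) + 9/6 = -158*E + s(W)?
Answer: sqrt(8137359667)/6427 ≈ 14.036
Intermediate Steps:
g(S) = 197 (g(S) = -8 + 205 = 197)
c(W, E) = -3/2 + W - 158*E (c(W, E) = -3/2 + (-158*E + W) = -3/2 + (W - 158*E) = -3/2 + W - 158*E)
q = 2/6427 (q = 1/((-3/2 - 90 - 158*87) + 17051) = 1/((-3/2 - 90 - 13746) + 17051) = 1/(-27675/2 + 17051) = 1/(6427/2) = 2/6427 ≈ 0.00031119)
sqrt(g(-5*32) + q) = sqrt(197 + 2/6427) = sqrt(1266121/6427) = sqrt(8137359667)/6427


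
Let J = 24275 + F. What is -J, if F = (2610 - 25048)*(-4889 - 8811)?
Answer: -307424875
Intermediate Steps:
F = 307400600 (F = -22438*(-13700) = 307400600)
J = 307424875 (J = 24275 + 307400600 = 307424875)
-J = -1*307424875 = -307424875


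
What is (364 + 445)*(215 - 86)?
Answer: 104361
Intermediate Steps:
(364 + 445)*(215 - 86) = 809*129 = 104361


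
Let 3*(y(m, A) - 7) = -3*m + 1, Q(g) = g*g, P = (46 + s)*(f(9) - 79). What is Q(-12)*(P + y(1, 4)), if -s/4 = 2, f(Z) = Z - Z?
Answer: -431376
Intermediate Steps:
f(Z) = 0
s = -8 (s = -4*2 = -8)
P = -3002 (P = (46 - 8)*(0 - 79) = 38*(-79) = -3002)
Q(g) = g**2
y(m, A) = 22/3 - m (y(m, A) = 7 + (-3*m + 1)/3 = 7 + (1 - 3*m)/3 = 7 + (1/3 - m) = 22/3 - m)
Q(-12)*(P + y(1, 4)) = (-12)**2*(-3002 + (22/3 - 1*1)) = 144*(-3002 + (22/3 - 1)) = 144*(-3002 + 19/3) = 144*(-8987/3) = -431376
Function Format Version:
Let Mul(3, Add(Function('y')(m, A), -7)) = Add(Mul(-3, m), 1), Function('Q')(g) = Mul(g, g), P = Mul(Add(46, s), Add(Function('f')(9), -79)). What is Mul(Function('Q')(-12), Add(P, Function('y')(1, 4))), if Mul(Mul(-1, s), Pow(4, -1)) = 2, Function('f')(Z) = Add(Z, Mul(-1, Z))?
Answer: -431376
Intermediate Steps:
Function('f')(Z) = 0
s = -8 (s = Mul(-4, 2) = -8)
P = -3002 (P = Mul(Add(46, -8), Add(0, -79)) = Mul(38, -79) = -3002)
Function('Q')(g) = Pow(g, 2)
Function('y')(m, A) = Add(Rational(22, 3), Mul(-1, m)) (Function('y')(m, A) = Add(7, Mul(Rational(1, 3), Add(Mul(-3, m), 1))) = Add(7, Mul(Rational(1, 3), Add(1, Mul(-3, m)))) = Add(7, Add(Rational(1, 3), Mul(-1, m))) = Add(Rational(22, 3), Mul(-1, m)))
Mul(Function('Q')(-12), Add(P, Function('y')(1, 4))) = Mul(Pow(-12, 2), Add(-3002, Add(Rational(22, 3), Mul(-1, 1)))) = Mul(144, Add(-3002, Add(Rational(22, 3), -1))) = Mul(144, Add(-3002, Rational(19, 3))) = Mul(144, Rational(-8987, 3)) = -431376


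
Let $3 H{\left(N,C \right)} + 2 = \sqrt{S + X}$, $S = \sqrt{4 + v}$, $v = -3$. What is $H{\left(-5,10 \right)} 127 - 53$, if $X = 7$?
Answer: $- \frac{413}{3} + \frac{254 \sqrt{2}}{3} \approx -17.93$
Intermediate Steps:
$S = 1$ ($S = \sqrt{4 - 3} = \sqrt{1} = 1$)
$H{\left(N,C \right)} = - \frac{2}{3} + \frac{2 \sqrt{2}}{3}$ ($H{\left(N,C \right)} = - \frac{2}{3} + \frac{\sqrt{1 + 7}}{3} = - \frac{2}{3} + \frac{\sqrt{8}}{3} = - \frac{2}{3} + \frac{2 \sqrt{2}}{3}$)
$H{\left(-5,10 \right)} 127 - 53 = \left(- \frac{2}{3} + \frac{2 \sqrt{2}}{3}\right) 127 - 53 = \left(- \frac{254}{3} + \frac{254 \sqrt{2}}{3}\right) - 53 = - \frac{413}{3} + \frac{254 \sqrt{2}}{3}$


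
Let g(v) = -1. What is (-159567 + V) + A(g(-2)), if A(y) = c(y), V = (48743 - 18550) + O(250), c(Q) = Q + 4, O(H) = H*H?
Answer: -66871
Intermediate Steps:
O(H) = H**2
c(Q) = 4 + Q
V = 92693 (V = (48743 - 18550) + 250**2 = 30193 + 62500 = 92693)
A(y) = 4 + y
(-159567 + V) + A(g(-2)) = (-159567 + 92693) + (4 - 1) = -66874 + 3 = -66871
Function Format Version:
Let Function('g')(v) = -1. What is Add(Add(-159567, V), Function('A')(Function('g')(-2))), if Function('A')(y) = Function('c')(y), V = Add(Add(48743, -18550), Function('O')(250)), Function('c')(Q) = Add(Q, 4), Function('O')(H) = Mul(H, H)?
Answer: -66871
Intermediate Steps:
Function('O')(H) = Pow(H, 2)
Function('c')(Q) = Add(4, Q)
V = 92693 (V = Add(Add(48743, -18550), Pow(250, 2)) = Add(30193, 62500) = 92693)
Function('A')(y) = Add(4, y)
Add(Add(-159567, V), Function('A')(Function('g')(-2))) = Add(Add(-159567, 92693), Add(4, -1)) = Add(-66874, 3) = -66871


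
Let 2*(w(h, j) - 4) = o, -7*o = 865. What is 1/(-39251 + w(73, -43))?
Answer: -14/550323 ≈ -2.5440e-5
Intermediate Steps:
o = -865/7 (o = -⅐*865 = -865/7 ≈ -123.57)
w(h, j) = -809/14 (w(h, j) = 4 + (½)*(-865/7) = 4 - 865/14 = -809/14)
1/(-39251 + w(73, -43)) = 1/(-39251 - 809/14) = 1/(-550323/14) = -14/550323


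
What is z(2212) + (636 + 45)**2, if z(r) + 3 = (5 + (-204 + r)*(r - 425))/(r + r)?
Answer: 2055253693/4424 ≈ 4.6457e+5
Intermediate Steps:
z(r) = -3 + (5 + (-425 + r)*(-204 + r))/(2*r) (z(r) = -3 + (5 + (-204 + r)*(r - 425))/(r + r) = -3 + (5 + (-204 + r)*(-425 + r))/((2*r)) = -3 + (5 + (-425 + r)*(-204 + r))*(1/(2*r)) = -3 + (5 + (-425 + r)*(-204 + r))/(2*r))
z(2212) + (636 + 45)**2 = (1/2)*(86705 + 2212*(-635 + 2212))/2212 + (636 + 45)**2 = (1/2)*(1/2212)*(86705 + 2212*1577) + 681**2 = (1/2)*(1/2212)*(86705 + 3488324) + 463761 = (1/2)*(1/2212)*3575029 + 463761 = 3575029/4424 + 463761 = 2055253693/4424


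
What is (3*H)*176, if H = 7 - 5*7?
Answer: -14784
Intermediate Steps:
H = -28 (H = 7 - 35 = -28)
(3*H)*176 = (3*(-28))*176 = -84*176 = -14784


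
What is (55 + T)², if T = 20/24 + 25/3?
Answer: 148225/36 ≈ 4117.4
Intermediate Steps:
T = 55/6 (T = 20*(1/24) + 25*(⅓) = ⅚ + 25/3 = 55/6 ≈ 9.1667)
(55 + T)² = (55 + 55/6)² = (385/6)² = 148225/36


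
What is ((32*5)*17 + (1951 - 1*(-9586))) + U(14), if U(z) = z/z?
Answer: 14258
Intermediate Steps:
U(z) = 1
((32*5)*17 + (1951 - 1*(-9586))) + U(14) = ((32*5)*17 + (1951 - 1*(-9586))) + 1 = (160*17 + (1951 + 9586)) + 1 = (2720 + 11537) + 1 = 14257 + 1 = 14258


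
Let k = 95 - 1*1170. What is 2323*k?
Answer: -2497225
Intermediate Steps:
k = -1075 (k = 95 - 1170 = -1075)
2323*k = 2323*(-1075) = -2497225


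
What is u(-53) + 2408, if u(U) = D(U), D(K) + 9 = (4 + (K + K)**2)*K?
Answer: -593321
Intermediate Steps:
D(K) = -9 + K*(4 + 4*K**2) (D(K) = -9 + (4 + (K + K)**2)*K = -9 + (4 + (2*K)**2)*K = -9 + (4 + 4*K**2)*K = -9 + K*(4 + 4*K**2))
u(U) = -9 + 4*U + 4*U**3
u(-53) + 2408 = (-9 + 4*(-53) + 4*(-53)**3) + 2408 = (-9 - 212 + 4*(-148877)) + 2408 = (-9 - 212 - 595508) + 2408 = -595729 + 2408 = -593321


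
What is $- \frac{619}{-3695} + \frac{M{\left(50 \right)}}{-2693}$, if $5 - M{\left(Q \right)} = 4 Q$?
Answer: $\frac{2387492}{9950635} \approx 0.23993$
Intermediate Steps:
$M{\left(Q \right)} = 5 - 4 Q$
$- \frac{619}{-3695} + \frac{M{\left(50 \right)}}{-2693} = - \frac{619}{-3695} + \frac{5 - 200}{-2693} = \left(-619\right) \left(- \frac{1}{3695}\right) + \left(5 - 200\right) \left(- \frac{1}{2693}\right) = \frac{619}{3695} - - \frac{195}{2693} = \frac{619}{3695} + \frac{195}{2693} = \frac{2387492}{9950635}$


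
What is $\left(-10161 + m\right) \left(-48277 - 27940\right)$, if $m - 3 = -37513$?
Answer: $3633340607$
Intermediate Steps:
$m = -37510$ ($m = 3 - 37513 = -37510$)
$\left(-10161 + m\right) \left(-48277 - 27940\right) = \left(-10161 - 37510\right) \left(-48277 - 27940\right) = \left(-47671\right) \left(-76217\right) = 3633340607$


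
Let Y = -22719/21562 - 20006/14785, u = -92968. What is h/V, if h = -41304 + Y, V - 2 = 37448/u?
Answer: -153028136417634007/5917138589370 ≈ -25862.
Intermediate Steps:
V = 18561/11621 (V = 2 + 37448/(-92968) = 2 + 37448*(-1/92968) = 2 - 4681/11621 = 18561/11621 ≈ 1.5972)
Y = -767269787/318794170 (Y = -22719*1/21562 - 20006*1/14785 = -22719/21562 - 20006/14785 = -767269787/318794170 ≈ -2.4068)
h = -13168241667467/318794170 (h = -41304 - 767269787/318794170 = -13168241667467/318794170 ≈ -41306.)
h/V = -13168241667467/(318794170*18561/11621) = -13168241667467/318794170*11621/18561 = -153028136417634007/5917138589370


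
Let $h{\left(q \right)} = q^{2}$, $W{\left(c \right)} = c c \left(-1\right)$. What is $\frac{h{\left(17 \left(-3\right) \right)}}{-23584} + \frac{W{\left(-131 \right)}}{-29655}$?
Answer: $\frac{327592369}{699383520} \approx 0.4684$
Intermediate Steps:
$W{\left(c \right)} = - c^{2}$ ($W{\left(c \right)} = c^{2} \left(-1\right) = - c^{2}$)
$\frac{h{\left(17 \left(-3\right) \right)}}{-23584} + \frac{W{\left(-131 \right)}}{-29655} = \frac{\left(17 \left(-3\right)\right)^{2}}{-23584} + \frac{\left(-1\right) \left(-131\right)^{2}}{-29655} = \left(-51\right)^{2} \left(- \frac{1}{23584}\right) + \left(-1\right) 17161 \left(- \frac{1}{29655}\right) = 2601 \left(- \frac{1}{23584}\right) - - \frac{17161}{29655} = - \frac{2601}{23584} + \frac{17161}{29655} = \frac{327592369}{699383520}$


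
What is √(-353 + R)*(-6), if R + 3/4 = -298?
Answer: -3*I*√2607 ≈ -153.18*I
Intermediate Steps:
R = -1195/4 (R = -¾ - 298 = -1195/4 ≈ -298.75)
√(-353 + R)*(-6) = √(-353 - 1195/4)*(-6) = √(-2607/4)*(-6) = (I*√2607/2)*(-6) = -3*I*√2607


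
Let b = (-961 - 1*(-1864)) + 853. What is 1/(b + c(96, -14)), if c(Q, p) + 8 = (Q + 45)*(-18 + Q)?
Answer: 1/12746 ≈ 7.8456e-5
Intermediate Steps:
c(Q, p) = -8 + (-18 + Q)*(45 + Q) (c(Q, p) = -8 + (Q + 45)*(-18 + Q) = -8 + (45 + Q)*(-18 + Q) = -8 + (-18 + Q)*(45 + Q))
b = 1756 (b = (-961 + 1864) + 853 = 903 + 853 = 1756)
1/(b + c(96, -14)) = 1/(1756 + (-818 + 96**2 + 27*96)) = 1/(1756 + (-818 + 9216 + 2592)) = 1/(1756 + 10990) = 1/12746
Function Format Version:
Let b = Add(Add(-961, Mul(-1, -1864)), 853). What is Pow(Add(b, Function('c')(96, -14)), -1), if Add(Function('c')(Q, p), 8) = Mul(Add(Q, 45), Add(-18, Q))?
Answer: Rational(1, 12746) ≈ 7.8456e-5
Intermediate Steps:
Function('c')(Q, p) = Add(-8, Mul(Add(-18, Q), Add(45, Q))) (Function('c')(Q, p) = Add(-8, Mul(Add(Q, 45), Add(-18, Q))) = Add(-8, Mul(Add(45, Q), Add(-18, Q))) = Add(-8, Mul(Add(-18, Q), Add(45, Q))))
b = 1756 (b = Add(Add(-961, 1864), 853) = Add(903, 853) = 1756)
Pow(Add(b, Function('c')(96, -14)), -1) = Pow(Add(1756, Add(-818, Pow(96, 2), Mul(27, 96))), -1) = Pow(Add(1756, Add(-818, 9216, 2592)), -1) = Pow(Add(1756, 10990), -1) = Pow(12746, -1) = Rational(1, 12746)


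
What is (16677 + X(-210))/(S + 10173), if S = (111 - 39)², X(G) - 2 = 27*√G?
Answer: 16679/15357 + 9*I*√210/5119 ≈ 1.0861 + 0.025478*I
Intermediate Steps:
X(G) = 2 + 27*√G
S = 5184 (S = 72² = 5184)
(16677 + X(-210))/(S + 10173) = (16677 + (2 + 27*√(-210)))/(5184 + 10173) = (16677 + (2 + 27*(I*√210)))/15357 = (16677 + (2 + 27*I*√210))*(1/15357) = (16679 + 27*I*√210)*(1/15357) = 16679/15357 + 9*I*√210/5119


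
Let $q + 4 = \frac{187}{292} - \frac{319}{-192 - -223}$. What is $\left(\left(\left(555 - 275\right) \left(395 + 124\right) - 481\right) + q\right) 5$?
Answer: $\frac{6554795345}{9052} \approx 7.2413 \cdot 10^{5}$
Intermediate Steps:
$q = - \frac{123559}{9052}$ ($q = -4 + \left(\frac{187}{292} - \frac{319}{-192 - -223}\right) = -4 + \left(187 \cdot \frac{1}{292} - \frac{319}{-192 + 223}\right) = -4 + \left(\frac{187}{292} - \frac{319}{31}\right) = -4 - \frac{87351}{9052} = - \frac{123559}{9052} \approx -13.65$)
$\left(\left(\left(555 - 275\right) \left(395 + 124\right) - 481\right) + q\right) 5 = \left(\left(\left(555 - 275\right) \left(395 + 124\right) - 481\right) - \frac{123559}{9052}\right) 5 = \left(\left(280 \cdot 519 - 481\right) - \frac{123559}{9052}\right) 5 = \left(\left(145320 - 481\right) - \frac{123559}{9052}\right) 5 = \left(144839 - \frac{123559}{9052}\right) 5 = \frac{1310959069}{9052} \cdot 5 = \frac{6554795345}{9052}$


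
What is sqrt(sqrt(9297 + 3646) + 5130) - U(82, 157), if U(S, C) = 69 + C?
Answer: -226 + sqrt(5130 + 43*sqrt(7)) ≈ -153.59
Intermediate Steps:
sqrt(sqrt(9297 + 3646) + 5130) - U(82, 157) = sqrt(sqrt(9297 + 3646) + 5130) - (69 + 157) = sqrt(sqrt(12943) + 5130) - 1*226 = sqrt(43*sqrt(7) + 5130) - 226 = sqrt(5130 + 43*sqrt(7)) - 226 = -226 + sqrt(5130 + 43*sqrt(7))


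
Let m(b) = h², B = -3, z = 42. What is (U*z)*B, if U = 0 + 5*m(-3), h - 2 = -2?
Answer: 0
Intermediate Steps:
h = 0 (h = 2 - 2 = 0)
m(b) = 0 (m(b) = 0² = 0)
U = 0 (U = 0 + 5*0 = 0 + 0 = 0)
(U*z)*B = (0*42)*(-3) = 0*(-3) = 0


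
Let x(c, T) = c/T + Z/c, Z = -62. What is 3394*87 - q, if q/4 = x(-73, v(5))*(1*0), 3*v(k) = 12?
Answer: 295278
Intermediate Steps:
v(k) = 4 (v(k) = (⅓)*12 = 4)
x(c, T) = -62/c + c/T (x(c, T) = c/T - 62/c = -62/c + c/T)
q = 0 (q = 4*((-62/(-73) - 73/4)*(1*0)) = 4*((-62*(-1/73) - 73*¼)*0) = 4*((62/73 - 73/4)*0) = 4*(-5081/292*0) = 4*0 = 0)
3394*87 - q = 3394*87 - 1*0 = 295278 + 0 = 295278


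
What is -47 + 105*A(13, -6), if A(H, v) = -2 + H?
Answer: 1108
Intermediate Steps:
-47 + 105*A(13, -6) = -47 + 105*(-2 + 13) = -47 + 105*11 = -47 + 1155 = 1108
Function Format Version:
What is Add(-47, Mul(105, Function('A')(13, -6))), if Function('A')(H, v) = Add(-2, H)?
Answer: 1108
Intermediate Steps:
Add(-47, Mul(105, Function('A')(13, -6))) = Add(-47, Mul(105, Add(-2, 13))) = Add(-47, Mul(105, 11)) = Add(-47, 1155) = 1108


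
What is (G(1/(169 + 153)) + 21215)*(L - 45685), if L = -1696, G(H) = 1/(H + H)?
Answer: -1012816256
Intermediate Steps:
G(H) = 1/(2*H)
(G(1/(169 + 153)) + 21215)*(L - 45685) = (1/(2*(1/(169 + 153))) + 21215)*(-1696 - 45685) = (1/(2*(1/322)) + 21215)*(-47381) = ((½)*322 + 21215)*(-47381) = (161 + 21215)*(-47381) = 21376*(-47381) = -1012816256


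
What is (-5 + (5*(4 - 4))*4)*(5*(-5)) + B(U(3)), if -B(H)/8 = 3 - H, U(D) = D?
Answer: 125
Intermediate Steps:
B(H) = -24 + 8*H (B(H) = -8*(3 - H) = -24 + 8*H)
(-5 + (5*(4 - 4))*4)*(5*(-5)) + B(U(3)) = (-5 + (5*(4 - 4))*4)*(5*(-5)) + (-24 + 8*3) = (-5 + (5*0)*4)*(-25) + (-24 + 24) = (-5 + 0*4)*(-25) + 0 = (-5 + 0)*(-25) + 0 = -5*(-25) + 0 = 125 + 0 = 125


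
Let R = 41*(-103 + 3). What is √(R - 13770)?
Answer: I*√17870 ≈ 133.68*I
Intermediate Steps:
R = -4100 (R = 41*(-100) = -4100)
√(R - 13770) = √(-4100 - 13770) = √(-17870) = I*√17870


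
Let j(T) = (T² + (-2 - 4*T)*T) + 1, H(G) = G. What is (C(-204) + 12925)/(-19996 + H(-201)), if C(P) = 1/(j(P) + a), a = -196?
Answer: -1610907374/2517253095 ≈ -0.63995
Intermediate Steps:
j(T) = 1 + T² + T*(-2 - 4*T) (j(T) = (T² + T*(-2 - 4*T)) + 1 = 1 + T² + T*(-2 - 4*T))
C(P) = 1/(-195 - 3*P² - 2*P) (C(P) = 1/((1 - 3*P² - 2*P) - 196) = 1/(-195 - 3*P² - 2*P))
(C(-204) + 12925)/(-19996 + H(-201)) = (-1/(195 + 2*(-204) + 3*(-204)²) + 12925)/(-19996 - 201) = (-1/(195 - 408 + 3*41616) + 12925)/(-20197) = (-1/(195 - 408 + 124848) + 12925)*(-1/20197) = (-1/124635 + 12925)*(-1/20197) = (1610907374/124635)*(-1/20197) = -1610907374/2517253095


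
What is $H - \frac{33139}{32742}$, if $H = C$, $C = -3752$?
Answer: $- \frac{122881123}{32742} \approx -3753.0$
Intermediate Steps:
$H = -3752$
$H - \frac{33139}{32742} = -3752 - \frac{33139}{32742} = - \frac{122881123}{32742}$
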